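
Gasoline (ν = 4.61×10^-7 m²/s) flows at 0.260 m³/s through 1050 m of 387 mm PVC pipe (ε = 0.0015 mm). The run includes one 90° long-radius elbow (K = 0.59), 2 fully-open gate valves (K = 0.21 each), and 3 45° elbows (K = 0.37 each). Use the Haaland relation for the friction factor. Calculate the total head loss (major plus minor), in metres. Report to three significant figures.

H_L ≈ 7.67 m

V = 4Q/(πD²) = 2.210 m/s; V²/2g = 0.2490 m
Re = 1.86×10^6, ε/D = 3.88×10^-6 → f = 0.01057 (Haaland)
Major: h_f = f(L/D)·V²/2g = 0.01057·2713·0.2490 = 7.142 m
Minor: ΣK = 2.12; h_m = ΣK·V²/2g = 0.5279 m
Total H_L = 7.142 + 0.5279 = 7.670 m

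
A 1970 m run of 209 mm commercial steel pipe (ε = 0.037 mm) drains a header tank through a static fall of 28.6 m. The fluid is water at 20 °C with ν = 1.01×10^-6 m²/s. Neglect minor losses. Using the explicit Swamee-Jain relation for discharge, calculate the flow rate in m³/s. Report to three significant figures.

Q ≈ 0.0671 m³/s

Swamee-Jain (Type II): Q = -0.965·√(gD⁵h_f/L)·ln[ε/(3.7D) + √(3.17ν²L/(gD³h_f))]
√(gD⁵h_f/L) = √(9.81·0.209⁵·28.6/1970) = 0.007536
ε/(3.7D) = 4.78×10^-5; √(3.17ν²L/(gD³h_f)) = 4.99×10^-5
Q = -0.965·0.007536·ln(9.772×10^-5) = 0.06715 m³/s
Check: V = 1.96 m/s, Re = 4.05×10^5, f = 0.01560, h_f = 28.7 m ≈ 28.6 m ✓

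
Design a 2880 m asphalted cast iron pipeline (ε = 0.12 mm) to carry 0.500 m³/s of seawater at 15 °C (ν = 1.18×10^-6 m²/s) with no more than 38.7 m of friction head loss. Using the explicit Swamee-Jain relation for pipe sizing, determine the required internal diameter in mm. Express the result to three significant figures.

D ≈ 479 mm

Swamee-Jain (Type III): D = 0.66·[ε^1.25·(LQ²/(gh_f))^4.75 + ν·Q^9.4·(L/(gh_f))^5.2]^0.04
LQ²/(gh_f) = 1.896; L/(gh_f) = 7.586
Term 1 = ε^1.25·(…)^4.75 = 2.63×10^-4; Term 2 = ν·Q^9.4·(…)^5.2 = 6.58×10^-5
D = 0.66·(2.63×10^-4 + 6.58×10^-5)^0.04 = 0.4788 m = 479 mm
Check: V = 2.78 m/s, Re = 1.13×10^6, f = 0.01521, h_f = 35.9 m ≈ 38.7 m ✓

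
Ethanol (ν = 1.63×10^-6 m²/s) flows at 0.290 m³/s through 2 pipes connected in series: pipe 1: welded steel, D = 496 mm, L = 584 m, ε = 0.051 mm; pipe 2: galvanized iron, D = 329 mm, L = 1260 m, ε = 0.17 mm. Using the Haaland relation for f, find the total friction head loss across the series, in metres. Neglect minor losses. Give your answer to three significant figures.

H ≈ 41.6 m

Pipe 1: V = 1.501 m/s, Re = 4.57×10^5, ε/D = 1.03×10^-4, f = 0.01445, h_1 = f(L/D)V²/2g = 1.953 m
Pipe 2: V = 3.411 m/s, Re = 6.89×10^5, ε/D = 5.17×10^-4, f = 0.01747, h_2 = f(L/D)V²/2g = 39.68 m
Series → Q common, losses add: H = Σh = 41.63 m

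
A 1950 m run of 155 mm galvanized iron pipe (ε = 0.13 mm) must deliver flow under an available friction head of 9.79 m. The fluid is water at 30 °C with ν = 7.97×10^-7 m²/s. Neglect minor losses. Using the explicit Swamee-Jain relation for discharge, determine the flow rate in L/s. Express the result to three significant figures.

Q ≈ 16.2 L/s

Swamee-Jain (Type II): Q = -0.965·√(gD⁵h_f/L)·ln[ε/(3.7D) + √(3.17ν²L/(gD³h_f))]
√(gD⁵h_f/L) = √(9.81·0.155⁵·9.79/1950) = 0.002099
ε/(3.7D) = 2.27×10^-4; √(3.17ν²L/(gD³h_f)) = 1.05×10^-4
Q = -0.965·0.002099·ln(3.315×10^-4) = 0.01623 m³/s
Check: V = 0.860 m/s, Re = 1.67×10^5, f = 0.02079, h_f = 9.86 m ≈ 9.79 m ✓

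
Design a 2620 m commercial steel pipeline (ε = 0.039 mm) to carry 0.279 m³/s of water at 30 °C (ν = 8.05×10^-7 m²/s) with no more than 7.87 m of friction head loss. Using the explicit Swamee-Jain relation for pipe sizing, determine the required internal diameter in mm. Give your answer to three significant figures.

D ≈ 495 mm

Swamee-Jain (Type III): D = 0.66·[ε^1.25·(LQ²/(gh_f))^4.75 + ν·Q^9.4·(L/(gh_f))^5.2]^0.04
LQ²/(gh_f) = 2.642; L/(gh_f) = 33.94
Term 1 = ε^1.25·(…)^4.75 = 3.11×10^-4; Term 2 = ν·Q^9.4·(…)^5.2 = 4.51×10^-4
D = 0.66·(3.11×10^-4 + 4.51×10^-4)^0.04 = 0.4952 m = 495 mm
Check: V = 1.45 m/s, Re = 8.91×10^5, f = 0.01333, h_f = 7.54 m ≈ 7.87 m ✓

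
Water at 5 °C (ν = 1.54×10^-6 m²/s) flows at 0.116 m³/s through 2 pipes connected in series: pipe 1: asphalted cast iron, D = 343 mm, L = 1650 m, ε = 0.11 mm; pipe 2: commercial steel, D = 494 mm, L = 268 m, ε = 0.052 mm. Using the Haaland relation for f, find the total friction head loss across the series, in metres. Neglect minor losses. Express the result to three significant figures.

Pipe 1: V = 1.255 m/s, Re = 2.80×10^5, ε/D = 3.21×10^-4, f = 0.01705, h_1 = f(L/D)V²/2g = 6.589 m
Pipe 2: V = 0.6052 m/s, Re = 1.94×10^5, ε/D = 1.05×10^-4, f = 0.01630, h_2 = f(L/D)V²/2g = 0.1651 m
Series → Q common, losses add: H = Σh = 6.754 m

H ≈ 6.75 m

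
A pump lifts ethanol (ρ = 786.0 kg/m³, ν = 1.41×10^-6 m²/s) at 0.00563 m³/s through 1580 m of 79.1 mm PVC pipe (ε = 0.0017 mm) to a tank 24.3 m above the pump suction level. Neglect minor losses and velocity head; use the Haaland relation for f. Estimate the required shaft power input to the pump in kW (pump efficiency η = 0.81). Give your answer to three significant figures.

V = 4Q/(πD²) = 1.146 m/s; Re = 6.43×10^4; ε/D = 2.15×10^-5; f = 0.01965
h_f = f(L/D)V²/2g = 26.26 m
Total head H = z + h_f = 24.3 + 26.26 = 50.56 m
P_hyd = ρgQH = 786.0·9.81·0.00563·50.56 = 2.195 kW
P_shaft = P_hyd/η = 2.195/0.81 = 2.710 kW

P_shaft ≈ 2.71 kW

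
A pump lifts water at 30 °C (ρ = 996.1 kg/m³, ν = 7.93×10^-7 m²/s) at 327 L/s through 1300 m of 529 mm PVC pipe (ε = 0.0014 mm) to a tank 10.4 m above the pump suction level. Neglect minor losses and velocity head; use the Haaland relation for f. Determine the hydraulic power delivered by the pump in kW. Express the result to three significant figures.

P_hyd ≈ 43.5 kW

V = 4Q/(πD²) = 1.488 m/s; Re = 9.92×10^5; ε/D = 2.65×10^-6; f = 0.01164
h_f = f(L/D)V²/2g = 3.228 m
Total head H = z + h_f = 10.4 + 3.228 = 13.63 m
P_hyd = ρgQH = 996.1·9.81·0.327·13.63 = 43.55 kW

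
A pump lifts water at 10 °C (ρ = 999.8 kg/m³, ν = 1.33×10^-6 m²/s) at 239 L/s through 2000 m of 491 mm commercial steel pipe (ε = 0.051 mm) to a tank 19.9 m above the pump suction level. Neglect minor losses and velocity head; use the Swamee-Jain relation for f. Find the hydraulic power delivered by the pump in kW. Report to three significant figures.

V = 4Q/(πD²) = 1.262 m/s; Re = 4.66×10^5; ε/D = 1.04×10^-4; f = 0.01463
h_f = f(L/D)V²/2g = 4.840 m
Total head H = z + h_f = 19.9 + 4.840 = 24.74 m
P_hyd = ρgQH = 999.8·9.81·0.239·24.74 = 57.99 kW

P_hyd ≈ 58.0 kW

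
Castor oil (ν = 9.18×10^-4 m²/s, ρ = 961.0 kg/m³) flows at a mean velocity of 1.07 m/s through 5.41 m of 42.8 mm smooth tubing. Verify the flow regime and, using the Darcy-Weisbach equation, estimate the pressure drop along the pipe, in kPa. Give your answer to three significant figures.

Re = VD/ν = 1.07·0.04280/9.18×10^-4 = 49.9 → laminar (Re < 2300)
f = 64/Re = 1.283
h_f = f(L/D)V²/(2g) = 1.283·(5.41/0.04280)·1.07²/(2·9.81) = 9.463 m
Δp = ρg·h_f = 961.0·9.81·9.463 = 89.21 kPa

Δp ≈ 89.2 kPa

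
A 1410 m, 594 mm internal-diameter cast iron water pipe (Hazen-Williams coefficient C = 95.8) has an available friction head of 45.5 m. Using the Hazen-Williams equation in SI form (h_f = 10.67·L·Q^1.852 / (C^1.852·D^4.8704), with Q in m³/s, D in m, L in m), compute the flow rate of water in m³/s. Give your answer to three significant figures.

Rearranging: Q = [h_f·C^1.852·D^4.8704 / (10.67·L)]^(1/1.852)
Q = [45.5·95.8^1.852·0.594^4.8704 / (10.67·1410)]^0.540 = 1.062 m³/s

Q ≈ 1.06 m³/s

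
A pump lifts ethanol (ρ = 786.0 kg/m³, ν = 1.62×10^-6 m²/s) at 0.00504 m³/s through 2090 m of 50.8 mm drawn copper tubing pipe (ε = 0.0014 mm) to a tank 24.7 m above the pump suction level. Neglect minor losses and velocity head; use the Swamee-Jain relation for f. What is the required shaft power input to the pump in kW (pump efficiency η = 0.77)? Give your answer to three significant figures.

P_shaft ≈ 13.7 kW

V = 4Q/(πD²) = 2.487 m/s; Re = 7.80×10^4; ε/D = 2.76×10^-5; f = 0.01897
h_f = f(L/D)V²/2g = 246.0 m
Total head H = z + h_f = 24.7 + 246.0 = 270.7 m
P_hyd = ρgQH = 786.0·9.81·0.00504·270.7 = 10.52 kW
P_shaft = P_hyd/η = 10.52/0.77 = 13.66 kW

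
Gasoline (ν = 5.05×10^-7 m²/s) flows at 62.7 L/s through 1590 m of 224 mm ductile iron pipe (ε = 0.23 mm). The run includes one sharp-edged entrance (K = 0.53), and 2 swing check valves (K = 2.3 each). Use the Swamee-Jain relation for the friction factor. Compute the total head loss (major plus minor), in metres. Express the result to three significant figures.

H_L ≈ 19.2 m

V = 4Q/(πD²) = 1.591 m/s; V²/2g = 0.1290 m
Re = 7.06×10^5, ε/D = 0.00103 → f = 0.02029 (Swamee-Jain)
Major: h_f = f(L/D)·V²/2g = 0.02029·7098·0.1290 = 18.58 m
Minor: ΣK = 5.13; h_m = ΣK·V²/2g = 0.6619 m
Total H_L = 18.58 + 0.6619 = 19.24 m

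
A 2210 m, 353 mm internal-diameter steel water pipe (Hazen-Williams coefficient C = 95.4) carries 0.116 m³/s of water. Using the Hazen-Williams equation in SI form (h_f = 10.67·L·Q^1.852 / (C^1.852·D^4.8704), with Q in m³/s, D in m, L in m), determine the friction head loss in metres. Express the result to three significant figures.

h_f = 10.67·2210·0.116^1.852 / (95.4^1.852·0.353^4.8704) = 15.01 m

h_f ≈ 15.0 m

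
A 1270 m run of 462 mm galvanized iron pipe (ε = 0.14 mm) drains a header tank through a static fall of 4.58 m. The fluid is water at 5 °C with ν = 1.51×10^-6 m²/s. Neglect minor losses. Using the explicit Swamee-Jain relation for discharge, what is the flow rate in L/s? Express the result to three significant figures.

Swamee-Jain (Type II): Q = -0.965·√(gD⁵h_f/L)·ln[ε/(3.7D) + √(3.17ν²L/(gD³h_f))]
√(gD⁵h_f/L) = √(9.81·0.462⁵·4.58/1270) = 0.02729
ε/(3.7D) = 8.19×10^-5; √(3.17ν²L/(gD³h_f)) = 4.55×10^-5
Q = -0.965·0.02729·ln(1.274×10^-4) = 0.2362 m³/s
Check: V = 1.41 m/s, Re = 4.31×10^5, f = 0.01657, h_f = 4.61 m ≈ 4.58 m ✓

Q ≈ 236 L/s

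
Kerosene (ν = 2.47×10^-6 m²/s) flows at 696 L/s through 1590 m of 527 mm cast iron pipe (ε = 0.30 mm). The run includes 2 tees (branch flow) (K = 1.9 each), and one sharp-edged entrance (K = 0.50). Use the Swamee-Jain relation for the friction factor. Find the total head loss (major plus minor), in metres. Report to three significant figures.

H_L ≈ 30.4 m

V = 4Q/(πD²) = 3.191 m/s; V²/2g = 0.5189 m
Re = 6.81×10^5, ε/D = 5.69×10^-4 → f = 0.01797 (Swamee-Jain)
Major: h_f = f(L/D)·V²/2g = 0.01797·3017·0.5189 = 28.13 m
Minor: ΣK = 4.30; h_m = ΣK·V²/2g = 2.231 m
Total H_L = 28.13 + 2.231 = 30.36 m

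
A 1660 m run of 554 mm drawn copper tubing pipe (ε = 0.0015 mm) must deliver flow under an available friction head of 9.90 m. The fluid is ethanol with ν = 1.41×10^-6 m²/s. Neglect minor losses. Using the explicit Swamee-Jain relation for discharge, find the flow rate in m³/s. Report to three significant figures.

Q ≈ 0.563 m³/s

Swamee-Jain (Type II): Q = -0.965·√(gD⁵h_f/L)·ln[ε/(3.7D) + √(3.17ν²L/(gD³h_f))]
√(gD⁵h_f/L) = √(9.81·0.554⁵·9.90/1660) = 0.05526
ε/(3.7D) = 7.32×10^-7; √(3.17ν²L/(gD³h_f)) = 2.52×10^-5
Q = -0.965·0.05526·ln(2.590×10^-5) = 0.5631 m³/s
Check: V = 2.34 m/s, Re = 9.18×10^5, f = 0.01184, h_f = 9.87 m ≈ 9.90 m ✓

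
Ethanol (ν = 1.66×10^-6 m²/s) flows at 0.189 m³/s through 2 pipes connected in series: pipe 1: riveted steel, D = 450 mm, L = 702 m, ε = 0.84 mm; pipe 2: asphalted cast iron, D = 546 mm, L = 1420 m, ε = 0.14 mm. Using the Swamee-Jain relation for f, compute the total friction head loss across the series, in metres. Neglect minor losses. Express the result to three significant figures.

Pipe 1: V = 1.188 m/s, Re = 3.22×10^5, ε/D = 0.00187, f = 0.02373, h_1 = f(L/D)V²/2g = 2.665 m
Pipe 2: V = 0.8072 m/s, Re = 2.66×10^5, ε/D = 2.56×10^-4, f = 0.01696, h_2 = f(L/D)V²/2g = 1.465 m
Series → Q common, losses add: H = Σh = 4.129 m

H ≈ 4.13 m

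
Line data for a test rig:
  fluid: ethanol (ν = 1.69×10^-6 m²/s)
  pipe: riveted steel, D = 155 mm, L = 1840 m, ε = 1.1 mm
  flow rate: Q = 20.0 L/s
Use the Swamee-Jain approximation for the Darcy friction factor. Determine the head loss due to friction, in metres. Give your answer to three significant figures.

h_f ≈ 23.7 m

V = 4Q/(πD²) = 4·0.0200/(π·0.155²) = 1.060 m/s
Re = VD/ν = 1.060·0.155/1.69×10^-6 = 9.72×10^4 → turbulent
ε/D = 1.1/155 = 0.00710
Swamee-Jain: f = 0.03489
h_f = f(L/D)V²/(2g) = 0.03489·(1840/0.155)·1.060²/(2·9.81) = 23.71 m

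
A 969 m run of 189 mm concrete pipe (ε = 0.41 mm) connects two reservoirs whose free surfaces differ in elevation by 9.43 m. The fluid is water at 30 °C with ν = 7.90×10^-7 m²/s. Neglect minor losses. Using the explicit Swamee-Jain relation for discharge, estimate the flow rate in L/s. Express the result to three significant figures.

Swamee-Jain (Type II): Q = -0.965·√(gD⁵h_f/L)·ln[ε/(3.7D) + √(3.17ν²L/(gD³h_f))]
√(gD⁵h_f/L) = √(9.81·0.189⁵·9.43/969) = 0.004798
ε/(3.7D) = 5.86×10^-4; √(3.17ν²L/(gD³h_f)) = 5.54×10^-5
Q = -0.965·0.004798·ln(6.417×10^-4) = 0.03404 m³/s
Check: V = 1.21 m/s, Re = 2.90×10^5, f = 0.02467, h_f = 9.49 m ≈ 9.43 m ✓

Q ≈ 34.0 L/s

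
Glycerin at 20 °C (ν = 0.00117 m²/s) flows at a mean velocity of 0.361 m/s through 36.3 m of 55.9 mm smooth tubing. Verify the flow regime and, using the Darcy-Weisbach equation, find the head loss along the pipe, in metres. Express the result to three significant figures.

Re = VD/ν = 0.361·0.05590/0.00117 = 17.2 → laminar (Re < 2300)
f = 64/Re = 3.711
h_f = f(L/D)V²/(2g) = 3.711·(36.3/0.05590)·0.361²/(2·9.81) = 16.01 m

h_f ≈ 16.0 m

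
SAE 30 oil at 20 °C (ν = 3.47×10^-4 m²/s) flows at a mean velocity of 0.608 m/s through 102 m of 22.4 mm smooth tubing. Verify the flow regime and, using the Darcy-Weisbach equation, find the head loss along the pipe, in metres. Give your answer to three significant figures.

h_f ≈ 140 m

Re = VD/ν = 0.608·0.02240/3.47×10^-4 = 39.2 → laminar (Re < 2300)
f = 64/Re = 1.631
h_f = f(L/D)V²/(2g) = 1.631·(102/0.02240)·0.608²/(2·9.81) = 139.9 m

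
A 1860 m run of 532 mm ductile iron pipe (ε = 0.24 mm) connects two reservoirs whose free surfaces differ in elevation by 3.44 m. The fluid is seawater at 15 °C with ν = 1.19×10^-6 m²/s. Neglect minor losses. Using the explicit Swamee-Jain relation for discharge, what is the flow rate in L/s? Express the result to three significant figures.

Swamee-Jain (Type II): Q = -0.965·√(gD⁵h_f/L)·ln[ε/(3.7D) + √(3.17ν²L/(gD³h_f))]
√(gD⁵h_f/L) = √(9.81·0.532⁵·3.44/1860) = 0.02781
ε/(3.7D) = 1.22×10^-4; √(3.17ν²L/(gD³h_f)) = 4.05×10^-5
Q = -0.965·0.02781·ln(1.625×10^-4) = 0.2341 m³/s
Check: V = 1.05 m/s, Re = 4.71×10^5, f = 0.01752, h_f = 3.46 m ≈ 3.44 m ✓

Q ≈ 234 L/s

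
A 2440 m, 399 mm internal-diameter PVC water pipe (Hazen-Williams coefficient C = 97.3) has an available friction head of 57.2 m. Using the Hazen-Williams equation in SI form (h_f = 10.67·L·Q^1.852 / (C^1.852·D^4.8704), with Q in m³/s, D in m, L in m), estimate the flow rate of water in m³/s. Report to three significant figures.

Rearranging: Q = [h_f·C^1.852·D^4.8704 / (10.67·L)]^(1/1.852)
Q = [57.2·97.3^1.852·0.399^4.8704 / (10.67·2440)]^0.540 = 0.3188 m³/s

Q ≈ 0.319 m³/s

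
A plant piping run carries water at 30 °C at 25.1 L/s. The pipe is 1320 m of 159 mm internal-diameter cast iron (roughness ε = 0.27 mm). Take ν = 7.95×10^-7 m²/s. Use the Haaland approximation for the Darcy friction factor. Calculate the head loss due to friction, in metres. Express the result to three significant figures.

h_f ≈ 15.7 m

V = 4Q/(πD²) = 4·0.0251/(π·0.159²) = 1.264 m/s
Re = VD/ν = 1.264·0.159/7.95×10^-7 = 2.53×10^5 → turbulent
ε/D = 0.27/159 = 0.00170
Haaland: f = 0.02318
h_f = f(L/D)V²/(2g) = 0.02318·(1320/0.159)·1.264²/(2·9.81) = 15.67 m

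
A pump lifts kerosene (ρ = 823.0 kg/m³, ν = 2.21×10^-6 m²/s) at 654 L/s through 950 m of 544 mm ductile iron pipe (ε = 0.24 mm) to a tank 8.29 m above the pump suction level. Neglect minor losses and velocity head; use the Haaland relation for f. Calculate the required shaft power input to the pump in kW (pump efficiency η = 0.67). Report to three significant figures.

V = 4Q/(πD²) = 2.814 m/s; Re = 6.93×10^5; ε/D = 4.41×10^-4; f = 0.01695
h_f = f(L/D)V²/2g = 11.95 m
Total head H = z + h_f = 8.29 + 11.95 = 20.24 m
P_hyd = ρgQH = 823.0·9.81·0.654·20.24 = 106.9 kW
P_shaft = P_hyd/η = 106.9/0.67 = 159.5 kW

P_shaft ≈ 159 kW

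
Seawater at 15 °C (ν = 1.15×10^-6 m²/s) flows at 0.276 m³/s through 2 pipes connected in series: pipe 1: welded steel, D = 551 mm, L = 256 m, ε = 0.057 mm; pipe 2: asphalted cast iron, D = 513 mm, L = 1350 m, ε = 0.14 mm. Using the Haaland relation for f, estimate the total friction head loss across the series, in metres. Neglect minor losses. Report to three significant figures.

H ≈ 4.22 m

Pipe 1: V = 1.157 m/s, Re = 5.55×10^5, ε/D = 1.03×10^-4, f = 0.01414, h_1 = f(L/D)V²/2g = 0.4485 m
Pipe 2: V = 1.335 m/s, Re = 5.96×10^5, ε/D = 2.73×10^-4, f = 0.01575, h_2 = f(L/D)V²/2g = 3.768 m
Series → Q common, losses add: H = Σh = 4.216 m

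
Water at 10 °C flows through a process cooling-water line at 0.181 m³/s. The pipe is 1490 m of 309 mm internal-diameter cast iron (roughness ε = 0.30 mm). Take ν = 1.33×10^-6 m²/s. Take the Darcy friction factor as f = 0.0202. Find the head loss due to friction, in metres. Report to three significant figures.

V = 4Q/(πD²) = 4·0.181/(π·0.309²) = 2.414 m/s
h_f = f(L/D)V²/(2g) = 0.02020·(1490/0.309)·2.414²/(2·9.81) = 28.92 m

h_f ≈ 28.9 m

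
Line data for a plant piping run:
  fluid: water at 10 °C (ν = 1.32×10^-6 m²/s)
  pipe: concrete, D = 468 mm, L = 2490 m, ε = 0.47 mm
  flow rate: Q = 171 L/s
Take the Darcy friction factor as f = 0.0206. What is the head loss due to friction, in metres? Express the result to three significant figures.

V = 4Q/(πD²) = 4·0.171/(π·0.468²) = 0.9941 m/s
h_f = f(L/D)V²/(2g) = 0.02060·(2490/0.468)·0.9941²/(2·9.81) = 5.520 m

h_f ≈ 5.52 m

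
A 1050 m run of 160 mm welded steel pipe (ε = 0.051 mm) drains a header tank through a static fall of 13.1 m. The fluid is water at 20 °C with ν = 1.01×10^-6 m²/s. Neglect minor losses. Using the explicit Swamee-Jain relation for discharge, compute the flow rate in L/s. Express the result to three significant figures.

Q ≈ 30.1 L/s

Swamee-Jain (Type II): Q = -0.965·√(gD⁵h_f/L)·ln[ε/(3.7D) + √(3.17ν²L/(gD³h_f))]
√(gD⁵h_f/L) = √(9.81·0.160⁵·13.1/1050) = 0.003582
ε/(3.7D) = 8.61×10^-5; √(3.17ν²L/(gD³h_f)) = 8.03×10^-5
Q = -0.965·0.003582·ln(1.665×10^-4) = 0.03008 m³/s
Check: V = 1.50 m/s, Re = 2.37×10^5, f = 0.01759, h_f = 13.2 m ≈ 13.1 m ✓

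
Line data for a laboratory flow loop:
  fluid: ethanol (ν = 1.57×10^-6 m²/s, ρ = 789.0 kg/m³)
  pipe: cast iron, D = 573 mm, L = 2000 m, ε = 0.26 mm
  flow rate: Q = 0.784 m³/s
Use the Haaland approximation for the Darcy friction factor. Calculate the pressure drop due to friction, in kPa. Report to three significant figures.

V = 4Q/(πD²) = 4·0.784/(π·0.573²) = 3.040 m/s
Re = VD/ν = 3.040·0.573/1.57×10^-6 = 1.11×10^6 → turbulent
ε/D = 0.26/573 = 4.54×10^-4
Haaland: f = 0.01680
h_f = f(L/D)V²/(2g) = 0.01680·(2000/0.573)·3.040²/(2·9.81) = 27.63 m
Δp = ρg·h_f = 789.0·9.81·27.63 = 213.8 kPa

Δp ≈ 214 kPa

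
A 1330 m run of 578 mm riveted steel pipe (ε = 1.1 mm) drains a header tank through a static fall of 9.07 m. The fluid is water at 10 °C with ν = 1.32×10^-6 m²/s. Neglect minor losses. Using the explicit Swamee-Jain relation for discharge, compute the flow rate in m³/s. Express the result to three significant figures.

Q ≈ 0.478 m³/s

Swamee-Jain (Type II): Q = -0.965·√(gD⁵h_f/L)·ln[ε/(3.7D) + √(3.17ν²L/(gD³h_f))]
√(gD⁵h_f/L) = √(9.81·0.578⁵·9.07/1330) = 0.06569
ε/(3.7D) = 5.14×10^-4; √(3.17ν²L/(gD³h_f)) = 2.07×10^-5
Q = -0.965·0.06569·ln(5.350×10^-4) = 0.4776 m³/s
Check: V = 1.82 m/s, Re = 7.97×10^5, f = 0.02344, h_f = 9.11 m ≈ 9.07 m ✓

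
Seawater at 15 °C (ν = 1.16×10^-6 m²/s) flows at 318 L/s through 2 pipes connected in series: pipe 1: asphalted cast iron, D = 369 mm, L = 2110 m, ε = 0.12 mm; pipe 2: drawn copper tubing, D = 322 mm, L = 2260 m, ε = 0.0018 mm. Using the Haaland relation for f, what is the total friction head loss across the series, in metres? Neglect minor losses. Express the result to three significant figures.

H ≈ 104 m

Pipe 1: V = 2.974 m/s, Re = 9.46×10^5, ε/D = 3.25×10^-4, f = 0.01586, h_1 = f(L/D)V²/2g = 40.87 m
Pipe 2: V = 3.905 m/s, Re = 1.08×10^6, ε/D = 5.59×10^-6, f = 0.01153, h_2 = f(L/D)V²/2g = 62.91 m
Series → Q common, losses add: H = Σh = 103.8 m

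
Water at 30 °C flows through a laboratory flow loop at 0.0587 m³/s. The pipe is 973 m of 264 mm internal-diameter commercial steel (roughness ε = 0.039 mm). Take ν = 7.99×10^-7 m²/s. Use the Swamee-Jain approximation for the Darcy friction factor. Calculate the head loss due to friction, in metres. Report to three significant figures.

h_f ≈ 3.36 m

V = 4Q/(πD²) = 4·0.0587/(π·0.264²) = 1.072 m/s
Re = VD/ν = 1.072·0.264/7.99×10^-7 = 3.54×10^5 → turbulent
ε/D = 0.039/264 = 1.48×10^-4
Swamee-Jain: f = 0.01556
h_f = f(L/D)V²/(2g) = 0.01556·(973/0.264)·1.072²/(2·9.81) = 3.361 m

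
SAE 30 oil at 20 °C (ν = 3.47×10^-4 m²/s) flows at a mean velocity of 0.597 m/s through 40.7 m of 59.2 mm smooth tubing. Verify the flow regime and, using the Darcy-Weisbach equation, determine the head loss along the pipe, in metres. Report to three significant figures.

h_f ≈ 7.85 m

Re = VD/ν = 0.597·0.05920/3.47×10^-4 = 102 → laminar (Re < 2300)
f = 64/Re = 0.6284
h_f = f(L/D)V²/(2g) = 0.6284·(40.7/0.05920)·0.597²/(2·9.81) = 7.848 m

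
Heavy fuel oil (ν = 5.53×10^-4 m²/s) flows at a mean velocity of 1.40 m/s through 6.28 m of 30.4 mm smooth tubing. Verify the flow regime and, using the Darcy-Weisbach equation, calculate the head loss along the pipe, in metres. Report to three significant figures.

h_f ≈ 17.2 m

Re = VD/ν = 1.40·0.03040/5.53×10^-4 = 77.0 → laminar (Re < 2300)
f = 64/Re = 0.8316
h_f = f(L/D)V²/(2g) = 0.8316·(6.28/0.03040)·1.40²/(2·9.81) = 17.16 m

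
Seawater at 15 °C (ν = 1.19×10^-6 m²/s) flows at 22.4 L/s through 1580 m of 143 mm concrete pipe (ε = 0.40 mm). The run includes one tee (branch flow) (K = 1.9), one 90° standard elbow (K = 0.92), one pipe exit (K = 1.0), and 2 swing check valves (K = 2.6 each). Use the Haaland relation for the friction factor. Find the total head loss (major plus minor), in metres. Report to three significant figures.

V = 4Q/(πD²) = 1.395 m/s; V²/2g = 0.09915 m
Re = 1.68×10^5, ε/D = 0.00280 → f = 0.02646 (Haaland)
Major: h_f = f(L/D)·V²/2g = 0.02646·11049·0.09915 = 28.98 m
Minor: ΣK = 9.02; h_m = ΣK·V²/2g = 0.8943 m
Total H_L = 28.98 + 0.8943 = 29.88 m

H_L ≈ 29.9 m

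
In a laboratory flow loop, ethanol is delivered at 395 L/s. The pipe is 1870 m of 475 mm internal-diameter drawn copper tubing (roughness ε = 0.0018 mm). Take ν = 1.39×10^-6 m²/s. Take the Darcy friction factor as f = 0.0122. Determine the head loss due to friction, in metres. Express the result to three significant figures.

h_f ≈ 12.2 m

V = 4Q/(πD²) = 4·0.395/(π·0.475²) = 2.229 m/s
h_f = f(L/D)V²/(2g) = 0.01220·(1870/0.475)·2.229²/(2·9.81) = 12.16 m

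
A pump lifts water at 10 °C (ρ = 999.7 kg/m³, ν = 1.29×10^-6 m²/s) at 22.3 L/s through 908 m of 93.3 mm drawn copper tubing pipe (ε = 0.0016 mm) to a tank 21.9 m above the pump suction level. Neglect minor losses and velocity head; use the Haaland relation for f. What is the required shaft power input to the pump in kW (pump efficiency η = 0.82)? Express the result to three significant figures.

V = 4Q/(πD²) = 3.262 m/s; Re = 2.36×10^5; ε/D = 1.71×10^-5; f = 0.01513
h_f = f(L/D)V²/2g = 79.85 m
Total head H = z + h_f = 21.9 + 79.85 = 101.7 m
P_hyd = ρgQH = 999.7·9.81·0.0223·101.7 = 22.25 kW
P_shaft = P_hyd/η = 22.25/0.82 = 27.14 kW

P_shaft ≈ 27.1 kW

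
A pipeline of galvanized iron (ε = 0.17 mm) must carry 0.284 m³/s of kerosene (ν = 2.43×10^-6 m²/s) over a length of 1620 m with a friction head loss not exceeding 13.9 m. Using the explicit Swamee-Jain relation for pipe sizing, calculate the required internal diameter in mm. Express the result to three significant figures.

Swamee-Jain (Type III): D = 0.66·[ε^1.25·(LQ²/(gh_f))^4.75 + ν·Q^9.4·(L/(gh_f))^5.2]^0.04
LQ²/(gh_f) = 0.9582; L/(gh_f) = 11.88
Term 1 = ε^1.25·(…)^4.75 = 1.59×10^-5; Term 2 = ν·Q^9.4·(…)^5.2 = 6.85×10^-6
D = 0.66·(1.59×10^-5 + 6.85×10^-6)^0.04 = 0.4303 m = 430 mm
Check: V = 1.95 m/s, Re = 3.46×10^5, f = 0.01750, h_f = 12.8 m ≈ 13.9 m ✓

D ≈ 430 mm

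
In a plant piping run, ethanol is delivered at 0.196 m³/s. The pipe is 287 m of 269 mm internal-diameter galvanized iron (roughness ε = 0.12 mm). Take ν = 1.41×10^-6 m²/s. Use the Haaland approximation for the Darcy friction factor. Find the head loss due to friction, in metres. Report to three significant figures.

h_f ≈ 11.0 m

V = 4Q/(πD²) = 4·0.196/(π·0.269²) = 3.449 m/s
Re = VD/ν = 3.449·0.269/1.41×10^-6 = 6.58×10^5 → turbulent
ε/D = 0.12/269 = 4.46×10^-4
Haaland: f = 0.01702
h_f = f(L/D)V²/(2g) = 0.01702·(287/0.269)·3.449²/(2·9.81) = 11.01 m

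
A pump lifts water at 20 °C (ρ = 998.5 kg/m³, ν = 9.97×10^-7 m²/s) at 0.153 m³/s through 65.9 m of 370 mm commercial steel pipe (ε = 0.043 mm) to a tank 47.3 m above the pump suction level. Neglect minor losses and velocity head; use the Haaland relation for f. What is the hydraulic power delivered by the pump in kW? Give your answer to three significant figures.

P_hyd ≈ 71.3 kW

V = 4Q/(πD²) = 1.423 m/s; Re = 5.28×10^5; ε/D = 1.16×10^-4; f = 0.01436
h_f = f(L/D)V²/2g = 0.2639 m
Total head H = z + h_f = 47.3 + 0.2639 = 47.56 m
P_hyd = ρgQH = 998.5·9.81·0.153·47.56 = 71.28 kW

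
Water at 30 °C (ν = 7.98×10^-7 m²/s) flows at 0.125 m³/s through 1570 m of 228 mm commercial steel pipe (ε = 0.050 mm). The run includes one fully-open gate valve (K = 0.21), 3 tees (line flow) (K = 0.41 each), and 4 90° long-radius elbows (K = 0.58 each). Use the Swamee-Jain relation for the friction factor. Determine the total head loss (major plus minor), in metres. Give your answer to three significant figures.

H_L ≈ 51.4 m

V = 4Q/(πD²) = 3.062 m/s; V²/2g = 0.4778 m
Re = 8.75×10^5, ε/D = 2.19×10^-4 → f = 0.01509 (Swamee-Jain)
Major: h_f = f(L/D)·V²/2g = 0.01509·6886·0.4778 = 49.64 m
Minor: ΣK = 3.76; h_m = ΣK·V²/2g = 1.796 m
Total H_L = 49.64 + 1.796 = 51.44 m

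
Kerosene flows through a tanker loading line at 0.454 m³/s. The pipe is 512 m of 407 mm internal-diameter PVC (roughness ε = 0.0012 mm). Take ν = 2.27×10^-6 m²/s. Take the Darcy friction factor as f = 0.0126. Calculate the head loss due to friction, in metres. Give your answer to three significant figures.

h_f ≈ 9.84 m

V = 4Q/(πD²) = 4·0.454/(π·0.407²) = 3.490 m/s
h_f = f(L/D)V²/(2g) = 0.01260·(512/0.407)·3.490²/(2·9.81) = 9.838 m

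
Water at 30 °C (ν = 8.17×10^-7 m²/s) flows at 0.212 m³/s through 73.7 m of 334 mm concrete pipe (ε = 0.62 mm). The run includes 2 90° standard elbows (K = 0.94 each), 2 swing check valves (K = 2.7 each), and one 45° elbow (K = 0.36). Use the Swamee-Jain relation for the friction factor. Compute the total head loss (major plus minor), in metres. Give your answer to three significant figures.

H_L ≈ 3.81 m

V = 4Q/(πD²) = 2.420 m/s; V²/2g = 0.2984 m
Re = 9.89×10^5, ε/D = 0.00186 → f = 0.02324 (Swamee-Jain)
Major: h_f = f(L/D)·V²/2g = 0.02324·220.7·0.2984 = 1.530 m
Minor: ΣK = 7.64; h_m = ΣK·V²/2g = 2.280 m
Total H_L = 1.530 + 2.280 = 3.810 m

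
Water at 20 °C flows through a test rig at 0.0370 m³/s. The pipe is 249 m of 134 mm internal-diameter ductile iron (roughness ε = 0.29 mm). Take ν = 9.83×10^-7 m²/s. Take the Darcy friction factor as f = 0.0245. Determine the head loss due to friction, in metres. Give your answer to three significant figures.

V = 4Q/(πD²) = 4·0.0370/(π·0.134²) = 2.624 m/s
h_f = f(L/D)V²/(2g) = 0.02450·(249/0.134)·2.624²/(2·9.81) = 15.97 m

h_f ≈ 16.0 m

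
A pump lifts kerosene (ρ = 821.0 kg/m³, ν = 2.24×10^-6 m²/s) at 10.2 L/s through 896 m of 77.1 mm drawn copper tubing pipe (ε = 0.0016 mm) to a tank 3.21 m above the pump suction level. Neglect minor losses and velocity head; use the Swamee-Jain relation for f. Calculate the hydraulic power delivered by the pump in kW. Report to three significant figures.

V = 4Q/(πD²) = 2.185 m/s; Re = 7.52×10^4; ε/D = 2.08×10^-5; f = 0.01908
h_f = f(L/D)V²/2g = 53.95 m
Total head H = z + h_f = 3.21 + 53.95 = 57.16 m
P_hyd = ρgQH = 821.0·9.81·0.0102·57.16 = 4.696 kW

P_hyd ≈ 4.70 kW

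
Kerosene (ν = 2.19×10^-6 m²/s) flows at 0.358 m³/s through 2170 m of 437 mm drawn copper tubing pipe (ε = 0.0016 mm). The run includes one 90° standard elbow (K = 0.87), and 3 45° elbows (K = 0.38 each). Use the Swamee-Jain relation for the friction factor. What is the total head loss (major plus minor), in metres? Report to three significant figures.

H_L ≈ 19.7 m

V = 4Q/(πD²) = 2.387 m/s; V²/2g = 0.2904 m
Re = 4.76×10^5, ε/D = 3.66×10^-6 → f = 0.01326 (Swamee-Jain)
Major: h_f = f(L/D)·V²/2g = 0.01326·4966·0.2904 = 19.12 m
Minor: ΣK = 2.01; h_m = ΣK·V²/2g = 0.5837 m
Total H_L = 19.12 + 0.5837 = 19.71 m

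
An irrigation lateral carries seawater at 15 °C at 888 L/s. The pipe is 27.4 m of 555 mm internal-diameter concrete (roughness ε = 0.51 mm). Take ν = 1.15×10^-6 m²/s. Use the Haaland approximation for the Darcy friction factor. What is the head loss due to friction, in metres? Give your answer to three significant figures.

h_f ≈ 0.659 m

V = 4Q/(πD²) = 4·0.888/(π·0.555²) = 3.671 m/s
Re = VD/ν = 3.671·0.555/1.15×10^-6 = 1.77×10^6 → turbulent
ε/D = 0.51/555 = 9.19×10^-4
Haaland: f = 0.01944
h_f = f(L/D)V²/(2g) = 0.01944·(27.4/0.555)·3.671²/(2·9.81) = 0.6590 m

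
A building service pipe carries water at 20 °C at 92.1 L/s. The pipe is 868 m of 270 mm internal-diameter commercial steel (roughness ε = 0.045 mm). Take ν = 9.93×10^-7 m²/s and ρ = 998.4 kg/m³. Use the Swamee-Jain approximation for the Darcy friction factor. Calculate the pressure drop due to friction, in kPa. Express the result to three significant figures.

V = 4Q/(πD²) = 4·0.0921/(π·0.270²) = 1.609 m/s
Re = VD/ν = 1.609·0.270/9.93×10^-7 = 4.37×10^5 → turbulent
ε/D = 0.045/270 = 1.67×10^-4
Swamee-Jain: f = 0.01539
h_f = f(L/D)V²/(2g) = 0.01539·(868/0.270)·1.609²/(2·9.81) = 6.524 m
Δp = ρg·h_f = 998.4·9.81·6.524 = 63.89 kPa

Δp ≈ 63.9 kPa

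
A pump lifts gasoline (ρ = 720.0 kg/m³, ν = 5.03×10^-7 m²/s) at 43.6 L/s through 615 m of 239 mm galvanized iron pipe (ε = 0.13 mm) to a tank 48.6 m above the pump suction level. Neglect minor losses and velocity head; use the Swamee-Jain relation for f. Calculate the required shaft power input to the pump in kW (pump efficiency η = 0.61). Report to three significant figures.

V = 4Q/(πD²) = 0.9719 m/s; Re = 4.62×10^5; ε/D = 5.44×10^-4; f = 0.01812
h_f = f(L/D)V²/2g = 2.244 m
Total head H = z + h_f = 48.6 + 2.244 = 50.84 m
P_hyd = ρgQH = 720.0·9.81·0.0436·50.84 = 15.66 kW
P_shaft = P_hyd/η = 15.66/0.61 = 25.67 kW

P_shaft ≈ 25.7 kW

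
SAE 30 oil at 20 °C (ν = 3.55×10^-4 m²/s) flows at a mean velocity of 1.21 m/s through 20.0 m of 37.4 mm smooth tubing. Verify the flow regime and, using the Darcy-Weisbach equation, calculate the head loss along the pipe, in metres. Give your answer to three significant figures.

h_f ≈ 20.0 m

Re = VD/ν = 1.21·0.03740/3.55×10^-4 = 127 → laminar (Re < 2300)
f = 64/Re = 0.5021
h_f = f(L/D)V²/(2g) = 0.5021·(20.0/0.03740)·1.21²/(2·9.81) = 20.03 m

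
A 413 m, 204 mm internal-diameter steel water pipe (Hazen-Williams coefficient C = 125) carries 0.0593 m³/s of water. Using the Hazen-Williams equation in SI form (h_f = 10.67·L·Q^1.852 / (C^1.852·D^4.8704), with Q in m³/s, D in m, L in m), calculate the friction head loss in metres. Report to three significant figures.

h_f ≈ 7.09 m

h_f = 10.67·413·0.0593^1.852 / (125^1.852·0.204^4.8704) = 7.091 m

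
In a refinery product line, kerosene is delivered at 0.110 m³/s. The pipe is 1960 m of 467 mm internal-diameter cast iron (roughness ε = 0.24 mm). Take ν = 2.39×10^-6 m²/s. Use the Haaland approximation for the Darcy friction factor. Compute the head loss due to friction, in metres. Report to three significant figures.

V = 4Q/(πD²) = 4·0.110/(π·0.467²) = 0.6422 m/s
Re = VD/ν = 0.6422·0.467/2.39×10^-6 = 1.25×10^5 → turbulent
ε/D = 0.24/467 = 5.14×10^-4
Haaland: f = 0.01959
h_f = f(L/D)V²/(2g) = 0.01959·(1960/0.467)·0.6422²/(2·9.81) = 1.728 m

h_f ≈ 1.73 m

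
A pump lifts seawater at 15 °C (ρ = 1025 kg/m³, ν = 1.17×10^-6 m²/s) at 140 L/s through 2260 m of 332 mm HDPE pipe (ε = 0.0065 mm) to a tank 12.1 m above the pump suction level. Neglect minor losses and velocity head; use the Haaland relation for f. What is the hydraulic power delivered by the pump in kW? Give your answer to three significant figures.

V = 4Q/(πD²) = 1.617 m/s; Re = 4.59×10^5; ε/D = 1.96×10^-5; f = 0.01348
h_f = f(L/D)V²/2g = 12.23 m
Total head H = z + h_f = 12.1 + 12.23 = 24.33 m
P_hyd = ρgQH = 1025·9.81·0.140·24.33 = 34.26 kW

P_hyd ≈ 34.3 kW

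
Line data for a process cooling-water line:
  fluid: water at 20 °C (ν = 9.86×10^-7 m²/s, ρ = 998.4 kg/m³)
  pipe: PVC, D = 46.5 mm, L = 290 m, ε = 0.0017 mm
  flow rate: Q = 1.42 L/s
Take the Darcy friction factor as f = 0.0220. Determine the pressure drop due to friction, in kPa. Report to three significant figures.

Δp ≈ 47.9 kPa

V = 4Q/(πD²) = 4·0.00142/(π·0.0465²) = 0.8362 m/s
h_f = f(L/D)V²/(2g) = 0.02200·(290/0.0465)·0.8362²/(2·9.81) = 4.889 m
Δp = ρg·h_f = 998.4·9.81·4.889 = 47.89 kPa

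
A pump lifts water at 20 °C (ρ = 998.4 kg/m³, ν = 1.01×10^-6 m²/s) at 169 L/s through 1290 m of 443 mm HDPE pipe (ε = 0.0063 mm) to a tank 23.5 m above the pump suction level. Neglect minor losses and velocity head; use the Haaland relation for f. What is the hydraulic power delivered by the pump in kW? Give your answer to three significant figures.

P_hyd ≈ 42.8 kW

V = 4Q/(πD²) = 1.096 m/s; Re = 4.81×10^5; ε/D = 1.42×10^-5; f = 0.01331
h_f = f(L/D)V²/2g = 2.376 m
Total head H = z + h_f = 23.5 + 2.376 = 25.88 m
P_hyd = ρgQH = 998.4·9.81·0.169·25.88 = 42.83 kW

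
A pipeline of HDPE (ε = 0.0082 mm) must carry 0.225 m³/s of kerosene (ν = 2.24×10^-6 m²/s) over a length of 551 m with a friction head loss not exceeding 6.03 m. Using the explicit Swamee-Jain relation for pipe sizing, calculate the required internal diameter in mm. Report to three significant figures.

Swamee-Jain (Type III): D = 0.66·[ε^1.25·(LQ²/(gh_f))^4.75 + ν·Q^9.4·(L/(gh_f))^5.2]^0.04
LQ²/(gh_f) = 0.4716; L/(gh_f) = 9.315
Term 1 = ε^1.25·(…)^4.75 = 1.23×10^-8; Term 2 = ν·Q^9.4·(…)^5.2 = 2.00×10^-7
D = 0.66·(1.23×10^-8 + 2.00×10^-7)^0.04 = 0.3569 m = 357 mm
Check: V = 2.25 m/s, Re = 3.58×10^5, f = 0.01420, h_f = 5.65 m ≈ 6.03 m ✓

D ≈ 357 mm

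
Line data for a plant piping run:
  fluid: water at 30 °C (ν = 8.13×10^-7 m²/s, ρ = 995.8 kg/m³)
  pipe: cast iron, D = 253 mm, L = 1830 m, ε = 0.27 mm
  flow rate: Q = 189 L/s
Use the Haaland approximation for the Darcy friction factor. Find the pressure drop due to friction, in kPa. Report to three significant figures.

Δp ≈ 1030 kPa

V = 4Q/(πD²) = 4·0.189/(π·0.253²) = 3.760 m/s
Re = VD/ν = 3.760·0.253/8.13×10^-7 = 1.17×10^6 → turbulent
ε/D = 0.27/253 = 0.00107
Haaland: f = 0.02021
h_f = f(L/D)V²/(2g) = 0.02021·(1830/0.253)·3.760²/(2·9.81) = 105.3 m
Δp = ρg·h_f = 995.8·9.81·105.3 = 1029 kPa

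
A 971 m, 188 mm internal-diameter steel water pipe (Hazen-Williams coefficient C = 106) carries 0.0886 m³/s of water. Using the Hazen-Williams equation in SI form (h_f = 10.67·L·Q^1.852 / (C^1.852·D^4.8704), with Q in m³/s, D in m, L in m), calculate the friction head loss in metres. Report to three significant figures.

h_f ≈ 70.8 m

h_f = 10.67·971·0.0886^1.852 / (106^1.852·0.188^4.8704) = 70.84 m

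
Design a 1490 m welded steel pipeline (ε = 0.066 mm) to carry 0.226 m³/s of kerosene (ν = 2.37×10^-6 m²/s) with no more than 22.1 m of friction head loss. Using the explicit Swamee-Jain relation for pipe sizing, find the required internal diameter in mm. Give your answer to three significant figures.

Swamee-Jain (Type III): D = 0.66·[ε^1.25·(LQ²/(gh_f))^4.75 + ν·Q^9.4·(L/(gh_f))^5.2]^0.04
LQ²/(gh_f) = 0.3510; L/(gh_f) = 6.873
Term 1 = ε^1.25·(…)^4.75 = 4.12×10^-8; Term 2 = ν·Q^9.4·(…)^5.2 = 4.53×10^-8
D = 0.66·(4.12×10^-8 + 4.53×10^-8)^0.04 = 0.3444 m = 344 mm
Check: V = 2.43 m/s, Re = 3.53×10^5, f = 0.01596, h_f = 20.7 m ≈ 22.1 m ✓

D ≈ 344 mm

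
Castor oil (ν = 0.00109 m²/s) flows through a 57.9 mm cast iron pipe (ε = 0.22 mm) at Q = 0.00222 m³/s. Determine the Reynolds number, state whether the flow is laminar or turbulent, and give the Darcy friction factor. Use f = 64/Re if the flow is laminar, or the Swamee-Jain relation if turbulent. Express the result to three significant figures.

V = 4Q/(πD²) = 0.8432 m/s
Re = VD/ν = 0.8432·0.0579/0.00109 = 44.8
Re < 2300 → laminar → f = 64/Re = 1.429

Re ≈ 44.8; laminar; f = 64/Re ≈ 1.43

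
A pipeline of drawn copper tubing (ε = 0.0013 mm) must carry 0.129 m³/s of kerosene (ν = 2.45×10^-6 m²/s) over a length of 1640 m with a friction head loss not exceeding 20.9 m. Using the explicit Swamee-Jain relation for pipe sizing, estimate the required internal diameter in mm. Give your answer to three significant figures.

Swamee-Jain (Type III): D = 0.66·[ε^1.25·(LQ²/(gh_f))^4.75 + ν·Q^9.4·(L/(gh_f))^5.2]^0.04
LQ²/(gh_f) = 0.1331; L/(gh_f) = 7.999
Term 1 = ε^1.25·(…)^4.75 = 3.04×10^-12; Term 2 = ν·Q^9.4·(…)^5.2 = 5.30×10^-10
D = 0.66·(3.04×10^-12 + 5.30×10^-10)^0.04 = 0.2809 m = 281 mm
Check: V = 2.08 m/s, Re = 2.39×10^5, f = 0.01506, h_f = 19.4 m ≈ 20.9 m ✓

D ≈ 281 mm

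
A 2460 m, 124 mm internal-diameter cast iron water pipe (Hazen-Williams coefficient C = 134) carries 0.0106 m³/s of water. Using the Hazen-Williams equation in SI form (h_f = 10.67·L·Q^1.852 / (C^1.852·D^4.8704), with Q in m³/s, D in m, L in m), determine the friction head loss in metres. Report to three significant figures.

h_f = 10.67·2460·0.0106^1.852 / (134^1.852·0.124^4.8704) = 17.30 m

h_f ≈ 17.3 m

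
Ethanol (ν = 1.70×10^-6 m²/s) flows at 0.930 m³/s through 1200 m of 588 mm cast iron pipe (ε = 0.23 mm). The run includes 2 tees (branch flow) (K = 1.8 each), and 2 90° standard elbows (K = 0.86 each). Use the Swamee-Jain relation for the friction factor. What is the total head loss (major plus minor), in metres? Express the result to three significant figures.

H_L ≈ 23.2 m

V = 4Q/(πD²) = 3.425 m/s; V²/2g = 0.5978 m
Re = 1.18×10^6, ε/D = 3.91×10^-4 → f = 0.01642 (Swamee-Jain)
Major: h_f = f(L/D)·V²/2g = 0.01642·2041·0.5978 = 20.03 m
Minor: ΣK = 5.32; h_m = ΣK·V²/2g = 3.180 m
Total H_L = 20.03 + 3.180 = 23.21 m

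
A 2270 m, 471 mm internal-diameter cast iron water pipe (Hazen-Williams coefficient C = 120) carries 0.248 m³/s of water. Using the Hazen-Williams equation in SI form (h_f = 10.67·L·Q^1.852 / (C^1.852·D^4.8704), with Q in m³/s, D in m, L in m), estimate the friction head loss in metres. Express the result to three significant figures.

h_f ≈ 10.1 m

h_f = 10.67·2270·0.248^1.852 / (120^1.852·0.471^4.8704) = 10.11 m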